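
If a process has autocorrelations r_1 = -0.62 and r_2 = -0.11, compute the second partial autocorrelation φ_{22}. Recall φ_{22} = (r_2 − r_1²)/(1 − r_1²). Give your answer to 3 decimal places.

φ_{22} = (r_2 − r_1²) / (1 − r_1²)
r_1² = (-0.62)² = 0.3844
Numerator = -0.11 − 0.3844 = -0.4944; denominator = 1 − 0.3844 = 0.6156
φ_{22} = -0.4944 / 0.6156 = -0.803

-0.803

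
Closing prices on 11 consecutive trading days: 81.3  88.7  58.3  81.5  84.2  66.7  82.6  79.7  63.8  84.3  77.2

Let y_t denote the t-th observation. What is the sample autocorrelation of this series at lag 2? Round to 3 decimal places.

Mean ȳ = (81.3 + 88.7 + 58.3 + 81.5 + 84.2 + 66.7 + 82.6 + 79.7 + 63.8 + 84.3 + 77.2)/11 = 77.1182
Numerator Σ_{t=1}^{9}(y_t−ȳ)(y_{t+2}−ȳ) = -250.4943
Denominator Σ(y_t−ȳ)² = 949.3164
r_2 = -250.4943 / 949.3164 = -0.264

-0.264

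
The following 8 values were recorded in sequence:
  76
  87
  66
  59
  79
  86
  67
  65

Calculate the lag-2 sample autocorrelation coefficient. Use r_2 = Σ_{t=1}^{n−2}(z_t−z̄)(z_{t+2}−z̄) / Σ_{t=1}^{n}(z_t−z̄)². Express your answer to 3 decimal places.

Mean z̄ = (76 + 87 + 66 + 59 + 79 + 86 + 67 + 65)/8 = 73.1250
Deviations from mean: 2.8750, 13.8750, -7.1250, -14.1250, 5.8750, 12.8750, -6.1250, -8.1250
Numerator Σ_{t=1}^{6}(z_t−z̄)(z_{t+2}−z̄) = -580.7813
Denominator Σ(z_t−z̄)² = 754.8750
r_2 = -580.7813 / 754.8750 = -0.769

-0.769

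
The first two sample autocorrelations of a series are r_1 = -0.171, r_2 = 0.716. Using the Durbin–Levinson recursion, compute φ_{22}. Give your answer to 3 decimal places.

φ_{22} = (r_2 − r_1²) / (1 − r_1²)
r_1² = (-0.171)² = 0.029241
Numerator = 0.716 − 0.0292 = 0.6868; denominator = 1 − 0.0292 = 0.9708
φ_{22} = 0.6868 / 0.9708 = 0.707

0.707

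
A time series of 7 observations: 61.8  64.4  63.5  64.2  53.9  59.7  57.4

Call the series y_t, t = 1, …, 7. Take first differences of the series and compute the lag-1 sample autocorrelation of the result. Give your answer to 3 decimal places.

First differences Δy: 2.6, -0.9, 0.7, -10.3, 5.8, -2.3
Mean of differences = -0.7333
Numerator Σ(Δy_t−Δȳ)(Δy_{t+1}−Δȳ) = -87.2444
Denominator Σ(Δy_t−Δȳ)² = 149.8533
r_1(Δy) = -87.2444 / 149.8533 = -0.582

-0.582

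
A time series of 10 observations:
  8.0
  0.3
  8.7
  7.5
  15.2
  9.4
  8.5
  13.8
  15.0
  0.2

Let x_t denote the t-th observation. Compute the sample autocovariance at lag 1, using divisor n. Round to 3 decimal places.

-1.960

Mean x̄ = (8.0 + 0.3 + 8.7 + 7.5 + 15.2 + 9.4 + 8.5 + 13.8 + 15.0 + 0.2)/10 = 8.6600
Σ_{t=1}^{9}(x_t−x̄)(x_{t+1}−x̄) = -19.5996
γ_1 = -19.5996 / 10 = -1.960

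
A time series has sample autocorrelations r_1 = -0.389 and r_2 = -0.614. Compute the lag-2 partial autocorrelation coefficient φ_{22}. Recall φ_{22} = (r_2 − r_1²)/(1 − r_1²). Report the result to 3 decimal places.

φ_{22} = (r_2 − r_1²) / (1 − r_1²)
r_1² = (-0.389)² = 0.151321
Numerator = -0.614 − 0.1513 = -0.7653; denominator = 1 − 0.1513 = 0.8487
φ_{22} = -0.7653 / 0.8487 = -0.902

-0.902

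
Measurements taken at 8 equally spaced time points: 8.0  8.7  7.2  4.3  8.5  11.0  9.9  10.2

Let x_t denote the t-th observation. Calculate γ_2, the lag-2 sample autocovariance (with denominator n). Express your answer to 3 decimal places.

Mean x̄ = (8.0 + 8.7 + 7.2 + 4.3 + 8.5 + 11.0 + 9.9 + 10.2)/8 = 8.4750
Σ_{t=1}^{6}(x_t−x̄)(x_{t+2}−x̄) = -6.5163
γ_2 = -6.5163 / 8 = -0.815

-0.815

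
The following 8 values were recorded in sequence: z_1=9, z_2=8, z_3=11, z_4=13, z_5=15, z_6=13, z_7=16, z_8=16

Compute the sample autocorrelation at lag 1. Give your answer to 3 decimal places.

Mean z̄ = (9 + 8 + 11 + 13 + 15 + 13 + 16 + 16)/8 = 12.6250
Deviations from mean: -3.6250, -4.6250, -1.6250, 0.3750, 2.3750, 0.3750, 3.3750, 3.3750
Σ(z_t−z̄)(z_{t+1}−z̄) = (16.7656) + (7.5156) + (-0.6094) + (0.8906) + (0.8906) + (1.2656) + (11.3906) = 38.1094
Denominator Σ(z_t−z̄)² = 65.8750
r_1 = 38.1094 / 65.8750 = 0.579

0.579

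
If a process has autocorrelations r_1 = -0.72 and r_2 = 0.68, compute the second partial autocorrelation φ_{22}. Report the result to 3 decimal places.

0.336

φ_{22} = (r_2 − r_1²) / (1 − r_1²)
r_1² = (-0.72)² = 0.5184
Numerator = 0.68 − 0.5184 = 0.1616; denominator = 1 − 0.5184 = 0.4816
φ_{22} = 0.1616 / 0.4816 = 0.336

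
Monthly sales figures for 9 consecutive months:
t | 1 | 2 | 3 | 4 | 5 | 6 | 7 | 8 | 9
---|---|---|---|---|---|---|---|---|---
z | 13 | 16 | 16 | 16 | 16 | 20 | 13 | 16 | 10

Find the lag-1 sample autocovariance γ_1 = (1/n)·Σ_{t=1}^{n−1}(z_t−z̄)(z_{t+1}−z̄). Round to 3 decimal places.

-1.322

Mean z̄ = (13 + 16 + 16 + 16 + 16 + 20 + 13 + 16 + 10)/9 = 15.1111
Σ_{t=1}^{8}(z_t−z̄)(z_{t+1}−z̄) = -11.9012
γ_1 = -11.9012 / 9 = -1.322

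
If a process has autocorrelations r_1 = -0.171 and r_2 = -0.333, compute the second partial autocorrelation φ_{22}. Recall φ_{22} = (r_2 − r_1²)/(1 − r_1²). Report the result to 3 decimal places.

-0.373

φ_{22} = (r_2 − r_1²) / (1 − r_1²)
r_1² = (-0.171)² = 0.029241
Numerator = -0.333 − 0.0292 = -0.3622; denominator = 1 − 0.0292 = 0.9708
φ_{22} = -0.3622 / 0.9708 = -0.373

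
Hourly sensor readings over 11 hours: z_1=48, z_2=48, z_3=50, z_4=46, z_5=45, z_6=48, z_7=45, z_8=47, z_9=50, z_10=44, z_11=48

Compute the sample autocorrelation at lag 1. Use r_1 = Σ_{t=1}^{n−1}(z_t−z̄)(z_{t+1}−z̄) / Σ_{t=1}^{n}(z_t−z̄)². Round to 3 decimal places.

Mean z̄ = (48 + 48 + 50 + 46 + 45 + 48 + 45 + 47 + 50 + 44 + 48)/11 = 47.1818
Numerator Σ_{t=1}^{10}(z_t−z̄)(z_{t+1}−z̄) = -13.0331
Denominator Σ(z_t−z̄)² = 39.6364
r_1 = -13.0331 / 39.6364 = -0.329

-0.329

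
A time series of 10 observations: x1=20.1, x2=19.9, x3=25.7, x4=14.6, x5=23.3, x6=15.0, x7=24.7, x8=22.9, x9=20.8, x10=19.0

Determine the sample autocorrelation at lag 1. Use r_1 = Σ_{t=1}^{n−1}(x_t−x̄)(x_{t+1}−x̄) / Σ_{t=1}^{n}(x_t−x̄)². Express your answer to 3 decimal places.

-0.623

Mean x̄ = (20.1 + 19.9 + 25.7 + 14.6 + 23.3 + 15.0 + 24.7 + 22.9 + 20.8 + 19.0)/10 = 20.6000
Numerator Σ_{t=1}^{9}(x_t−x̄)(x_{t+1}−x̄) = -78.5300
Denominator Σ(x_t−x̄)² = 126.1000
r_1 = -78.5300 / 126.1000 = -0.623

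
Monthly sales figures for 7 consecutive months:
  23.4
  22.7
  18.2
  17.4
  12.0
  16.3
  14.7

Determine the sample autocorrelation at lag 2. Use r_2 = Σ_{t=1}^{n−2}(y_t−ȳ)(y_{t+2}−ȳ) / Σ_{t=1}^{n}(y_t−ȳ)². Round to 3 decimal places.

Mean ȳ = (23.4 + 22.7 + 18.2 + 17.4 + 12.0 + 16.3 + 14.7)/7 = 17.8143
Deviations from mean: 5.5857, 4.8857, 0.3857, -0.4143, -5.8143, -1.5143, -3.1143
Σ(y_t−ȳ)(y_{t+2}−ȳ) = (2.1545) + (-2.0241) + (-2.2427) + (0.6273) + (18.1073) = 16.6224
Denominator Σ(y_t−ȳ)² = 101.1886
r_2 = 16.6224 / 101.1886 = 0.164

0.164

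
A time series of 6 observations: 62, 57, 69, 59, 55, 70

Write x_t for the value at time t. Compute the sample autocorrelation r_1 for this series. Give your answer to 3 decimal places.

-0.464

Mean x̄ = (62 + 57 + 69 + 59 + 55 + 70)/6 = 62.0000
Σ(x_t−x̄)(x_{t+1}−x̄) = (0.0000) + (-35.0000) + (-21.0000) + (21.0000) + (-56.0000) = -91.0000
Denominator Σ(x_t−x̄)² = 196.0000
r_1 = -91.0000 / 196.0000 = -0.464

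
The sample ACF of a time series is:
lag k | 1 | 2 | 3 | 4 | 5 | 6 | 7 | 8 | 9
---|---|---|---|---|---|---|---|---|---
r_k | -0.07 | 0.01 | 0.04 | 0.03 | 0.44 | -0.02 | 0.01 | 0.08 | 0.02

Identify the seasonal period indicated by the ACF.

5

The largest autocorrelation is r_5 = 0.44; the remaining lags stay at or below 0.08.
The dominant spike at lag 5 indicates a seasonal period of 5.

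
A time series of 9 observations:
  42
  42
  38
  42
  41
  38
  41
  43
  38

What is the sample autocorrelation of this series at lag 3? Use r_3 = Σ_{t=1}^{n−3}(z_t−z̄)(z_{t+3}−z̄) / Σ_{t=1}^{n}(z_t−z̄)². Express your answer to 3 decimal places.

0.544

Mean z̄ = (42 + 42 + 38 + 42 + 41 + 38 + 41 + 43 + 38)/9 = 40.5556
Σ(z_t−z̄)(z_{t+3}−z̄) = (2.0864) + (0.6420) + (6.5309) + (0.6420) + (1.0864) + (6.5309) = 17.5185
Denominator Σ(z_t−z̄)² = 32.2222
r_3 = 17.5185 / 32.2222 = 0.544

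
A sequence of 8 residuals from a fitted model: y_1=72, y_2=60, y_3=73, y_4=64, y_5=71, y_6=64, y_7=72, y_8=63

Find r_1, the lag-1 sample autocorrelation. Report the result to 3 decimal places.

Mean ȳ = (72 + 60 + 73 + 64 + 71 + 64 + 72 + 63)/8 = 67.3750
Σ(y_t−ȳ)(y_{t+1}−ȳ) = (-34.1094) + (-41.4844) + (-18.9844) + (-12.2344) + (-12.2344) + (-15.6094) + (-20.2344) = -154.8906
Denominator Σ(y_t−ȳ)² = 183.8750
r_1 = -154.8906 / 183.8750 = -0.842

-0.842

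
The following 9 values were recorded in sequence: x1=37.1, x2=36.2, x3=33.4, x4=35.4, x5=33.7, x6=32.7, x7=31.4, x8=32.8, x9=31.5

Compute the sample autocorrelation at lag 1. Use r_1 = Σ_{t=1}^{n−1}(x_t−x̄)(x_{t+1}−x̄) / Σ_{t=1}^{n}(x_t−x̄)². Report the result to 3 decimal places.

Mean x̄ = (37.1 + 36.2 + 33.4 + 35.4 + 33.7 + 32.7 + 31.4 + 32.8 + 31.5)/9 = 33.8000
Numerator Σ_{t=1}^{8}(x_t−x̄)(x_{t+1}−x̄) = 13.6100
Denominator Σ(x_t−x̄)² = 32.6400
r_1 = 13.6100 / 32.6400 = 0.417

0.417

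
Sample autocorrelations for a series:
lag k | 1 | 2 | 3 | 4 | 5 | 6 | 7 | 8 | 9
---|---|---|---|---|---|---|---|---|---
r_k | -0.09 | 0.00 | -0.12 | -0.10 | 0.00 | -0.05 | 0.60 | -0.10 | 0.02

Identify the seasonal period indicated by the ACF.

7

The largest autocorrelation is r_7 = 0.60; the remaining lags stay at or below 0.02.
The dominant spike at lag 7 indicates a seasonal period of 7.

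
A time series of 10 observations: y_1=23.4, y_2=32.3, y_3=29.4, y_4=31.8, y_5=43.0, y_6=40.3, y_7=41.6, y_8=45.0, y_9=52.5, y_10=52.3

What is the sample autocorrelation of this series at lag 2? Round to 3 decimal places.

0.333

Mean ȳ = (23.4 + 32.3 + 29.4 + 31.8 + 43.0 + 40.3 + 41.6 + 45.0 + 52.5 + 52.3)/10 = 39.1600
Numerator Σ_{t=1}^{8}(y_t−ȳ)(y_{t+2}−ȳ) = 283.7528
Denominator Σ(y_t−ȳ)² = 851.5840
r_2 = 283.7528 / 851.5840 = 0.333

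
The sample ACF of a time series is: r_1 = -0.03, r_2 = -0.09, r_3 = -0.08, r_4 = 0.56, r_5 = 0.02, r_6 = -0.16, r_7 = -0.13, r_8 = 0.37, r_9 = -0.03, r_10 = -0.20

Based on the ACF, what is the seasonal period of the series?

4

The largest autocorrelation is r_4 = 0.56, with a weaker echo at lag 8 (0.37); the remaining lags stay at or below 0.02.
The dominant spike at lag 4 indicates a seasonal period of 4.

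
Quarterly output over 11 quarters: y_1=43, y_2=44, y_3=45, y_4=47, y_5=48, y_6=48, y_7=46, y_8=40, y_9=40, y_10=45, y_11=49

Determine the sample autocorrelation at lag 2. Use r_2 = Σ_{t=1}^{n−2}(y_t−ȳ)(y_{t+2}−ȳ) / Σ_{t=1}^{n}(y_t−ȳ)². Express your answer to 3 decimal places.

Mean ȳ = (43 + 44 + 45 + 47 + 48 + 48 + 46 + 40 + 40 + 45 + 49)/11 = 45.0000
Numerator Σ_{t=1}^{9}(y_t−ȳ)(y_{t+2}−ȳ) = -33.0000
Denominator Σ(y_t−ȳ)² = 94.0000
r_2 = -33.0000 / 94.0000 = -0.351

-0.351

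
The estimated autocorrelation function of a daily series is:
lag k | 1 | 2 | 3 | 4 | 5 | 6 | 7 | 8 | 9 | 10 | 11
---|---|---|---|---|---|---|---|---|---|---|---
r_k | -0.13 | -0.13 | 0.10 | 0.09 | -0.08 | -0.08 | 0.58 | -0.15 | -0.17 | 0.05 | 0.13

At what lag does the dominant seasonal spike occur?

The largest autocorrelation is r_7 = 0.58; the remaining lags stay at or below 0.13.
The dominant spike at lag 7 indicates a seasonal period of 7.

7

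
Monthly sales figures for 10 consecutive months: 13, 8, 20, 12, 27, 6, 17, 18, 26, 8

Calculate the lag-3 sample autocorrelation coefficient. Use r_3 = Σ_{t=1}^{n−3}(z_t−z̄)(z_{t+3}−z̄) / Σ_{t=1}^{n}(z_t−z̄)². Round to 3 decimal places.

-0.422

Mean z̄ = (13 + 8 + 20 + 12 + 27 + 6 + 17 + 18 + 26 + 8)/10 = 15.5000
Σ(z_t−z̄)(z_{t+3}−z̄) = (8.7500) + (-86.2500) + (-42.7500) + (-5.2500) + (28.7500) + (-99.7500) + (-11.2500) = -207.7500
Denominator Σ(z_t−z̄)² = 492.5000
r_3 = -207.7500 / 492.5000 = -0.422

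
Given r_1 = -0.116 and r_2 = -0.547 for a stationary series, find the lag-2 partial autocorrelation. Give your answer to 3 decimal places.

-0.568

φ_{22} = (r_2 − r_1²) / (1 − r_1²)
r_1² = (-0.116)² = 0.013456
Numerator = -0.547 − 0.0135 = -0.5605; denominator = 1 − 0.0135 = 0.9865
φ_{22} = -0.5605 / 0.9865 = -0.568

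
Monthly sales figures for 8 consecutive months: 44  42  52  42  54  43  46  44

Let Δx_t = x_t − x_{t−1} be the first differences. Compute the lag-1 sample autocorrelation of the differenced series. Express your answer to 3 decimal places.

-0.853

First differences Δx: -2, 10, -10, 12, -11, 3, -2
Mean of differences = 0.0000
Numerator Σ(Δx_t−Δx̄)(Δx_{t+1}−Δx̄) = -411.0000
Denominator Σ(Δx_t−Δx̄)² = 482.0000
r_1(Δx) = -411.0000 / 482.0000 = -0.853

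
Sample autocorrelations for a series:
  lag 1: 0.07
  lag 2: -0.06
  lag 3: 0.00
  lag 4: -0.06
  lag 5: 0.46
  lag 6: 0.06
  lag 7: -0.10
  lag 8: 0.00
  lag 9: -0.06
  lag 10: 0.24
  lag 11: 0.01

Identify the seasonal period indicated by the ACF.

The largest autocorrelation is r_5 = 0.46, with a weaker echo at lag 10 (0.24); the remaining lags stay at or below 0.07.
The dominant spike at lag 5 indicates a seasonal period of 5.

5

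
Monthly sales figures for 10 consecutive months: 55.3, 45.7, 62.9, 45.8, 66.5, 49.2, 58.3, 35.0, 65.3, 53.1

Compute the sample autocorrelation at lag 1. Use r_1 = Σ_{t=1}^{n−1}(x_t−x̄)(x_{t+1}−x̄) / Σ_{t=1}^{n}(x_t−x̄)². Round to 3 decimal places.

-0.718

Mean x̄ = (55.3 + 45.7 + 62.9 + 45.8 + 66.5 + 49.2 + 58.3 + 35.0 + 65.3 + 53.1)/10 = 53.7100
Numerator Σ_{t=1}^{9}(x_t−x̄)(x_{t+1}−x̄) = -648.3911
Denominator Σ(x_t−x̄)² = 903.4690
r_1 = -648.3911 / 903.4690 = -0.718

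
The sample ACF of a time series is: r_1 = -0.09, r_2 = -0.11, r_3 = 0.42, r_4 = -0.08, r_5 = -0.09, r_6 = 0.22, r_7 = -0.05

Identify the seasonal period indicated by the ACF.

3

The largest autocorrelation is r_3 = 0.42, with a weaker echo at lag 6 (0.22); the remaining lags stay at or below -0.05.
The dominant spike at lag 3 indicates a seasonal period of 3.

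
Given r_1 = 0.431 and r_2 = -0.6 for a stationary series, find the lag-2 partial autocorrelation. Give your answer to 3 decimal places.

φ_{22} = (r_2 − r_1²) / (1 − r_1²)
r_1² = (0.431)² = 0.185761
Numerator = -0.6 − 0.1858 = -0.7858; denominator = 1 − 0.1858 = 0.8142
φ_{22} = -0.7858 / 0.8142 = -0.965

-0.965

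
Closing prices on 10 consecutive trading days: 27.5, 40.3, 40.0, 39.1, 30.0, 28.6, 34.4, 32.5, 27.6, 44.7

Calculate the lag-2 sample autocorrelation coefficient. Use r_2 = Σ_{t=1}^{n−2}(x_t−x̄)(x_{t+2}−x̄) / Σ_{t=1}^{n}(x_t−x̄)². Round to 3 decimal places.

Mean x̄ = (27.5 + 40.3 + 40.0 + 39.1 + 30.0 + 28.6 + 34.4 + 32.5 + 27.6 + 44.7)/10 = 34.4700
Numerator Σ_{t=1}^{8}(x_t−x̄)(x_{t+2}−x̄) = -71.2438
Denominator Σ(x_t−x̄)² = 344.7610
r_2 = -71.2438 / 344.7610 = -0.207

-0.207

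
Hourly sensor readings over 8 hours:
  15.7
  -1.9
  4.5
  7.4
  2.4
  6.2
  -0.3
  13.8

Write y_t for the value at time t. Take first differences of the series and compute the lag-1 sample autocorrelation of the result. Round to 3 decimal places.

-0.381

First differences Δy: -17.6, 6.4, 2.9, -5.0, 3.8, -6.5, 14.1
Mean of differences = -0.2714
Numerator Σ(Δy_t−Δȳ)(Δy_{t+1}−Δȳ) = -243.5694
Denominator Σ(Δy_t−Δȳ)² = 639.1143
r_1(Δy) = -243.5694 / 639.1143 = -0.381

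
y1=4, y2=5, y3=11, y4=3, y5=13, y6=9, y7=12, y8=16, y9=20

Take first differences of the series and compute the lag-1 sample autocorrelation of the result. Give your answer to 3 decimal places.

First differences Δy: 1, 6, -8, 10, -4, 3, 4, 4
Mean of differences = 2.0000
Numerator Σ(Δy_t−Δȳ)(Δy_{t+1}−Δȳ) = -172.0000
Denominator Σ(Δy_t−Δȳ)² = 226.0000
r_1(Δy) = -172.0000 / 226.0000 = -0.761

-0.761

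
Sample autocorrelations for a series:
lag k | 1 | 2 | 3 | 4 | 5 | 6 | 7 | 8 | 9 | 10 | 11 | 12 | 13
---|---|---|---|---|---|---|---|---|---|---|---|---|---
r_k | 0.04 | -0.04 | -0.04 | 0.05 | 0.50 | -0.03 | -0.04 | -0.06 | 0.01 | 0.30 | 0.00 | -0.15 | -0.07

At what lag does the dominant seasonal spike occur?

The largest autocorrelation is r_5 = 0.50, with a weaker echo at lag 10 (0.30); the remaining lags stay at or below 0.05.
The dominant spike at lag 5 indicates a seasonal period of 5.

5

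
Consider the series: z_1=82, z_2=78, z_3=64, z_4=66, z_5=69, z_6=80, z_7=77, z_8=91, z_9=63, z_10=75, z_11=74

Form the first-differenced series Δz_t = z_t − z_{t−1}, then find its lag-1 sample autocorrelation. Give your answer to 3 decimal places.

-0.510

First differences Δz: -4, -14, 2, 3, 11, -3, 14, -28, 12, -1
Mean of differences = -0.8000
Numerator Σ(Δz_t−Δz̄)(Δz_{t+1}−Δz̄) = -751.0400
Denominator Σ(Δz_t−Δz̄)² = 1473.6000
r_1(Δz) = -751.0400 / 1473.6000 = -0.510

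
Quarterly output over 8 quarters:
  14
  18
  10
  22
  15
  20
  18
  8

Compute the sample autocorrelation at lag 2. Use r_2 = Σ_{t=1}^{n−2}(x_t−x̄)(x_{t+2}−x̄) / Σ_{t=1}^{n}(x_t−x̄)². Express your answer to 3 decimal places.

0.127

Mean x̄ = (14 + 18 + 10 + 22 + 15 + 20 + 18 + 8)/8 = 15.6250
Deviations from mean: -1.6250, 2.3750, -5.6250, 6.3750, -0.6250, 4.3750, 2.3750, -7.6250
Σ(x_t−x̄)(x_{t+2}−x̄) = (9.1406) + (15.1406) + (3.5156) + (27.8906) + (-1.4844) + (-33.3594) = 20.8438
Denominator Σ(x_t−x̄)² = 163.8750
r_2 = 20.8438 / 163.8750 = 0.127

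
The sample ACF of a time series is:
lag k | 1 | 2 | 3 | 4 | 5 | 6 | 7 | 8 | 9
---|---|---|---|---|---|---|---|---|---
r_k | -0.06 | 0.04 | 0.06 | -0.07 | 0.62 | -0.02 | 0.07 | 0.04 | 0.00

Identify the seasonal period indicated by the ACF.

5

The largest autocorrelation is r_5 = 0.62; the remaining lags stay at or below 0.07.
The dominant spike at lag 5 indicates a seasonal period of 5.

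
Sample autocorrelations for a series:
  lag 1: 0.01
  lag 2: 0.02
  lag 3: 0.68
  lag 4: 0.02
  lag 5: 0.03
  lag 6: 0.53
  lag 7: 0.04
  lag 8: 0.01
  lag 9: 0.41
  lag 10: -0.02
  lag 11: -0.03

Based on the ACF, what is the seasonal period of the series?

The largest autocorrelation is r_3 = 0.68, with weaker echoes at lags 6 (0.53) and 9 (0.41); the remaining lags stay at or below 0.04.
The dominant spike at lag 3 indicates a seasonal period of 3.

3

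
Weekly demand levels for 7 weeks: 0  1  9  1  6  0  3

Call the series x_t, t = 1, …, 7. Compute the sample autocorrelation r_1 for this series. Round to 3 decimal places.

Mean x̄ = (0 + 1 + 9 + 1 + 6 + 0 + 3)/7 = 2.8571
Deviations from mean: -2.8571, -1.8571, 6.1429, -1.8571, 3.1429, -2.8571, 0.1429
Σ(x_t−x̄)(x_{t+1}−x̄) = (5.3061) + (-11.4082) + (-11.4082) + (-5.8367) + (-8.9796) + (-0.4082) = -32.7347
Denominator Σ(x_t−x̄)² = 70.8571
r_1 = -32.7347 / 70.8571 = -0.462

-0.462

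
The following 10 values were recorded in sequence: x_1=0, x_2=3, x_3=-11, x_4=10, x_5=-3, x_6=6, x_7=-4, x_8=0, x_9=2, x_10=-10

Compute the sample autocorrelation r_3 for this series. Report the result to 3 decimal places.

-0.149

Mean x̄ = (0 + 3 − 11 + 10 − 3 + 6 − 4 + 0 + 2 − 10)/10 = -0.7000
Σ(x_t−x̄)(x_{t+3}−x̄) = (7.4900) + (-8.5100) + (-69.0100) + (-35.3100) + (-1.6100) + (18.0900) + (30.6900) = -58.1700
Denominator Σ(x_t−x̄)² = 390.1000
r_3 = -58.1700 / 390.1000 = -0.149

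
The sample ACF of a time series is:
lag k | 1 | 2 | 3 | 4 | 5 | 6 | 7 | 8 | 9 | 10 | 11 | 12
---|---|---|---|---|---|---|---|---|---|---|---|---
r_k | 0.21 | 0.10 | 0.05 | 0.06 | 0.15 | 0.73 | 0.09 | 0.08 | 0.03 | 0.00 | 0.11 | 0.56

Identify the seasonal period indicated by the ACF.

6

The largest autocorrelation is r_6 = 0.73, with a weaker echo at lag 12 (0.56); the remaining lags stay at or below 0.21. The elevated value at lag 1 (0.21), dropping to 0.10 at lag 2, reflects decaying short-term dependence rather than seasonality.
The dominant spike at lag 6 indicates a seasonal period of 6.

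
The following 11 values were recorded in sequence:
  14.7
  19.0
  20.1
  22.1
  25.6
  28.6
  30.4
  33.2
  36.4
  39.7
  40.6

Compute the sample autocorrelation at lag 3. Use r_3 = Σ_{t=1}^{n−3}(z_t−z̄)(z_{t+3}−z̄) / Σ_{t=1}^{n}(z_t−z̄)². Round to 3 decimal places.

Mean z̄ = (14.7 + 19.0 + 20.1 + 22.1 + 25.6 + 28.6 + 30.4 + 33.2 + 36.4 + 39.7 + 40.6)/11 = 28.2182
Numerator Σ_{t=1}^{8}(z_t−z̄)(z_{t+3}−z̄) = 167.2090
Denominator Σ(z_t−z̄)² = 759.7164
r_3 = 167.2090 / 759.7164 = 0.220

0.220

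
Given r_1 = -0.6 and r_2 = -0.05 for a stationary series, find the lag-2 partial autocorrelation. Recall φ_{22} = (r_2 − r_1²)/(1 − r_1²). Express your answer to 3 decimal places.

φ_{22} = (r_2 − r_1²) / (1 − r_1²)
r_1² = (-0.6)² = 0.36
Numerator = -0.05 − 0.3600 = -0.4100; denominator = 1 − 0.3600 = 0.6400
φ_{22} = -0.4100 / 0.6400 = -0.641

-0.641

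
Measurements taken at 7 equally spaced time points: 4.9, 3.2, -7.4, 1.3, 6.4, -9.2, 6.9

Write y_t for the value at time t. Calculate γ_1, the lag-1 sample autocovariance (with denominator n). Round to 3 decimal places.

Mean ȳ = (4.9 + 3.2 − 7.4 + 1.3 + 6.4 − 9.2 + 6.9)/7 = 0.8714
Σ_{t=1}^{6}(y_t−ȳ)(y_{t+1}−ȳ) = -127.4522
γ_1 = -127.4522 / 7 = -18.207

-18.207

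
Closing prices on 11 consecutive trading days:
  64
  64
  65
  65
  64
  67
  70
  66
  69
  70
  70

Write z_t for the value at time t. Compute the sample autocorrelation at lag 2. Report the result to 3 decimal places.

0.257

Mean z̄ = (64 + 64 + 65 + 65 + 64 + 67 + 70 + 66 + 69 + 70 + 70)/11 = 66.7273
Numerator Σ_{t=1}^{9}(z_t−z̄)(z_{t+2}−z̄) = 17.0331
Denominator Σ(z_t−z̄)² = 66.1818
r_2 = 17.0331 / 66.1818 = 0.257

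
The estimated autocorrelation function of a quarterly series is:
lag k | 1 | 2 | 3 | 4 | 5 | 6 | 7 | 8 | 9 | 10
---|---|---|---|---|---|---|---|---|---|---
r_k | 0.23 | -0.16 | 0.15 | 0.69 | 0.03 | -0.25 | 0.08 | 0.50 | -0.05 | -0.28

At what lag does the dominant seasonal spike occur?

The largest autocorrelation is r_4 = 0.69, with a weaker echo at lag 8 (0.50); the remaining lags stay at or below 0.23.
The dominant spike at lag 4 indicates a seasonal period of 4.

4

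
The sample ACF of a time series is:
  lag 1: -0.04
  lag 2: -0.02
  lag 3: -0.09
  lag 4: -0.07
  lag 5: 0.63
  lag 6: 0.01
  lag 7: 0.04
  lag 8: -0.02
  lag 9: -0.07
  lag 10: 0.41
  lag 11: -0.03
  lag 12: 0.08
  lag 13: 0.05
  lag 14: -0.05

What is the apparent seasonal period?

5

The largest autocorrelation is r_5 = 0.63, with a weaker echo at lag 10 (0.41); the remaining lags stay at or below 0.08.
The dominant spike at lag 5 indicates a seasonal period of 5.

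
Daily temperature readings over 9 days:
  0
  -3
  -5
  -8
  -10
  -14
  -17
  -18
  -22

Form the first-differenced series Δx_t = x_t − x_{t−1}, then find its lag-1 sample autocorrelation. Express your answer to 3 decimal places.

-0.508

First differences Δx: -3, -2, -3, -2, -4, -3, -1, -4
Mean of differences = -2.7500
Numerator Σ(Δx_t−Δx̄)(Δx_{t+1}−Δx̄) = -3.8125
Denominator Σ(Δx_t−Δx̄)² = 7.5000
r_1(Δx) = -3.8125 / 7.5000 = -0.508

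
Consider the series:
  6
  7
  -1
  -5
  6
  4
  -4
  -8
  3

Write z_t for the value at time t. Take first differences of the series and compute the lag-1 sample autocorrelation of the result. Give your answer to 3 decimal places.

-0.108

First differences Δz: 1, -8, -4, 11, -2, -8, -4, 11
Mean of differences = -0.3750
Numerator Σ(Δz_t−Δz̄)(Δz_{t+1}−Δz̄) = -43.7656
Denominator Σ(Δz_t−Δz̄)² = 405.8750
r_1(Δz) = -43.7656 / 405.8750 = -0.108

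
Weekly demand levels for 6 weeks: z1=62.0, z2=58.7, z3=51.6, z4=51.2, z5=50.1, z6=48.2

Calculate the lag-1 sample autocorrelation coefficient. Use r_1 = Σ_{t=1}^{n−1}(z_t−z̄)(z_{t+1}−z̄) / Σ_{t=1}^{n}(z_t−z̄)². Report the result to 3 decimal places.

0.439

Mean z̄ = (62.0 + 58.7 + 51.6 + 51.2 + 50.1 + 48.2)/6 = 53.6333
Deviations from mean: 8.3667, 5.0667, -2.0333, -2.4333, -3.5333, -5.4333
Σ(z_t−z̄)(z_{t+1}−z̄) = (42.3911) + (-10.3022) + (4.9478) + (8.5978) + (19.1978) = 64.8322
Denominator Σ(z_t−z̄)² = 147.7333
r_1 = 64.8322 / 147.7333 = 0.439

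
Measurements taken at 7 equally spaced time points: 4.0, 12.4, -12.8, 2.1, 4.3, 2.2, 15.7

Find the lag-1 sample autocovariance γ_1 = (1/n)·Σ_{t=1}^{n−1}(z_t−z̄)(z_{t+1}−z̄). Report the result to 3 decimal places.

-18.791

Mean z̄ = (4.0 + 12.4 − 12.8 + 2.1 + 4.3 + 2.2 + 15.7)/7 = 3.9857
Deviations: 0.0143, 8.4143, -16.7857, -1.8857, 0.3143, -1.7857, 11.7143
Σ_{t=1}^{6}(z_t−z̄)(z_{t+1}−z̄) = -131.5388
γ_1 = -131.5388 / 7 = -18.791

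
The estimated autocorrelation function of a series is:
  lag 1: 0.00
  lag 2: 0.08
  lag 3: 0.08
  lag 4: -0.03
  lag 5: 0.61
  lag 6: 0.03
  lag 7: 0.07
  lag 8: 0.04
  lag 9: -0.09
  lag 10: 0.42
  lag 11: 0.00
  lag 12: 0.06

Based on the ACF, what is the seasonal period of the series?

5

The largest autocorrelation is r_5 = 0.61, with a weaker echo at lag 10 (0.42); the remaining lags stay at or below 0.08.
The dominant spike at lag 5 indicates a seasonal period of 5.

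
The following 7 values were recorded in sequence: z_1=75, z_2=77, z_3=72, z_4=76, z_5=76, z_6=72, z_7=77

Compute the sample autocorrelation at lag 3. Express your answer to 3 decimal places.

0.464

Mean z̄ = (75 + 77 + 72 + 76 + 76 + 72 + 77)/7 = 75.0000
Deviations from mean: 0.0000, 2.0000, -3.0000, 1.0000, 1.0000, -3.0000, 2.0000
Σ(z_t−z̄)(z_{t+3}−z̄) = (0.0000) + (2.0000) + (9.0000) + (2.0000) = 13.0000
Denominator Σ(z_t−z̄)² = 28.0000
r_3 = 13.0000 / 28.0000 = 0.464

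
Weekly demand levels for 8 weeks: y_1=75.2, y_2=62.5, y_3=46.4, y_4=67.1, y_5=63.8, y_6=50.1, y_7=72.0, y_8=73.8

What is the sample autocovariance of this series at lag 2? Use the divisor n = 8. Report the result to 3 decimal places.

-47.891

Mean ȳ = (75.2 + 62.5 + 46.4 + 67.1 + 63.8 + 50.1 + 72.0 + 73.8)/8 = 63.8625
Σ_{t=1}^{6}(y_t−ȳ)(y_{t+2}−ȳ) = -383.1303
γ_2 = -383.1303 / 8 = -47.891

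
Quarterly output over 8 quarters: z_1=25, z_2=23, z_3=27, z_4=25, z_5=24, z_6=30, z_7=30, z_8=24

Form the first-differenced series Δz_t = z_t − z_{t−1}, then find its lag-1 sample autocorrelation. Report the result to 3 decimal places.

First differences Δz: -2, 4, -2, -1, 6, 0, -6
Mean of differences = -0.1429
Numerator Σ(Δz_t−Δz̄)(Δz_{t+1}−Δz̄) = -19.0204
Denominator Σ(Δz_t−Δz̄)² = 96.8571
r_1(Δz) = -19.0204 / 96.8571 = -0.196

-0.196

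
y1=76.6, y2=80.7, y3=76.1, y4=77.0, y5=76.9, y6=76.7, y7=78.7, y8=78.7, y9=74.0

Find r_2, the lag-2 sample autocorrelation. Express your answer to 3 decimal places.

Mean ȳ = (76.6 + 80.7 + 76.1 + 77.0 + 76.9 + 76.7 + 78.7 + 78.7 + 74.0)/9 = 77.2667
Σ(y_t−ȳ)(y_{t+2}−ȳ) = (0.7778) + (-0.9156) + (0.4278) + (0.1511) + (-0.5256) + (-0.8122) + (-4.6822) = -5.5789
Denominator Σ(y_t−ȳ)² = 28.9000
r_2 = -5.5789 / 28.9000 = -0.193

-0.193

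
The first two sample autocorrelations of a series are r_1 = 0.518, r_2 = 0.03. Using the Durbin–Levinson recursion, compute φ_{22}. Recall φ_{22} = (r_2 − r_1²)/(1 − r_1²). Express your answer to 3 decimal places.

φ_{22} = (r_2 − r_1²) / (1 − r_1²)
r_1² = (0.518)² = 0.268324
Numerator = 0.03 − 0.2683 = -0.2383; denominator = 1 − 0.2683 = 0.7317
φ_{22} = -0.2383 / 0.7317 = -0.326

-0.326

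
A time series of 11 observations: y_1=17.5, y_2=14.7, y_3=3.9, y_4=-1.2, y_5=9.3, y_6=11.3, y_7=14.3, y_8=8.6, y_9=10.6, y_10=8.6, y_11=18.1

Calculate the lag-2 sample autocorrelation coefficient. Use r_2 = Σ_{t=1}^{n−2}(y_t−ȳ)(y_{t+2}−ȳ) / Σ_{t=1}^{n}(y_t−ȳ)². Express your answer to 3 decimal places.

-0.298

Mean ȳ = (17.5 + 14.7 + 3.9 − 1.2 + 9.3 + 11.3 + 14.3 + 8.6 + 10.6 + 8.6 + 18.1)/11 = 10.5182
Numerator Σ_{t=1}^{9}(y_t−ȳ)(y_{t+2}−ȳ) = -97.8070
Denominator Σ(y_t−ȳ)² = 328.5964
r_2 = -97.8070 / 328.5964 = -0.298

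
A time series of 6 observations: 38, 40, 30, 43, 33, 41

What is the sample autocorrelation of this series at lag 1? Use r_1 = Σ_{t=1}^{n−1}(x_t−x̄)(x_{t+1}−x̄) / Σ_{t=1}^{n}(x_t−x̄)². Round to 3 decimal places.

Mean x̄ = (38 + 40 + 30 + 43 + 33 + 41)/6 = 37.5000
Deviations from mean: 0.5000, 2.5000, -7.5000, 5.5000, -4.5000, 3.5000
Σ(x_t−x̄)(x_{t+1}−x̄) = (1.2500) + (-18.7500) + (-41.2500) + (-24.7500) + (-15.7500) = -99.2500
Denominator Σ(x_t−x̄)² = 125.5000
r_1 = -99.2500 / 125.5000 = -0.791

-0.791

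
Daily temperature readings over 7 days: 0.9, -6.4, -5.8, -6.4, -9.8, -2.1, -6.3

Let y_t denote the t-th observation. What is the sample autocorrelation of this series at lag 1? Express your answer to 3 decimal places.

Mean ȳ = (0.9 − 6.4 − 5.8 − 6.4 − 9.8 − 2.1 − 6.3)/7 = -5.1286
Deviations from mean: 6.0286, -1.2714, -0.6714, -1.2714, -4.6714, 3.0286, -1.1714
Numerator Σ_{t=1}^{6}(y_t−ȳ)(y_{t+1}−ȳ) = -17.7137
Denominator Σ(y_t−ȳ)² = 72.3943
r_1 = -17.7137 / 72.3943 = -0.245

-0.245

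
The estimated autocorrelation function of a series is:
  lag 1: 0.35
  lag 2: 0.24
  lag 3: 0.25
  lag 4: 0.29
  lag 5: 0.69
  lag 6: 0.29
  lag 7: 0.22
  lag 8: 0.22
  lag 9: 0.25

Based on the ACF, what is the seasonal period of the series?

5

The largest autocorrelation is r_5 = 0.69; the remaining lags stay at or below 0.35. The elevated value at lag 1 (0.35), dropping to 0.24 at lag 2, reflects decaying short-term dependence rather than seasonality.
The dominant spike at lag 5 indicates a seasonal period of 5.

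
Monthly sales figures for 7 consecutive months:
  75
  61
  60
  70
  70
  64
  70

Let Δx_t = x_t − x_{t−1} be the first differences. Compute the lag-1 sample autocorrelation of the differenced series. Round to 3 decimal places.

-0.083

First differences Δx: -14, -1, 10, 0, -6, 6
Mean of differences = -0.8333
Numerator Σ(Δx_t−Δx̄)(Δx_{t+1}−Δx̄) = -30.1944
Denominator Σ(Δx_t−Δx̄)² = 364.8333
r_1(Δx) = -30.1944 / 364.8333 = -0.083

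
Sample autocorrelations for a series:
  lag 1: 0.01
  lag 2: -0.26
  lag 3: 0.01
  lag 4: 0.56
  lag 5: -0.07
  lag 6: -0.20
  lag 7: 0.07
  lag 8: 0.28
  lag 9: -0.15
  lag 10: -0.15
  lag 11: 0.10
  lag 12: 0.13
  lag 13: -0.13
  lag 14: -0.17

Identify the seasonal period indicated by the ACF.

The largest autocorrelation is r_4 = 0.56, with a weaker echo at lag 8 (0.28); the remaining lags stay at or below 0.13.
The dominant spike at lag 4 indicates a seasonal period of 4.

4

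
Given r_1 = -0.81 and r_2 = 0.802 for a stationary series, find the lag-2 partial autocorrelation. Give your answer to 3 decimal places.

φ_{22} = (r_2 − r_1²) / (1 − r_1²)
r_1² = (-0.81)² = 0.6561
Numerator = 0.802 − 0.6561 = 0.1459; denominator = 1 − 0.6561 = 0.3439
φ_{22} = 0.1459 / 0.3439 = 0.424

0.424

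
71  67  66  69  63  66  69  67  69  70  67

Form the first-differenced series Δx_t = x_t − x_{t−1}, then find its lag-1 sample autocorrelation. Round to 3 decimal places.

-0.373

First differences Δx: -4, -1, 3, -6, 3, 3, -2, 2, 1, -3
Mean of differences = -0.4000
Numerator Σ(Δx_t−Δx̄)(Δx_{t+1}−Δx̄) = -35.9600
Denominator Σ(Δx_t−Δx̄)² = 96.4000
r_1(Δx) = -35.9600 / 96.4000 = -0.373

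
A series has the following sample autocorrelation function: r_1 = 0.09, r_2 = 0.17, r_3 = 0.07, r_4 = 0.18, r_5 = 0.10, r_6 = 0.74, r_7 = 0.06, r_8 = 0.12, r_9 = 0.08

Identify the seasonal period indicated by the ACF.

6

The largest autocorrelation is r_6 = 0.74; the remaining lags stay at or below 0.18.
The dominant spike at lag 6 indicates a seasonal period of 6.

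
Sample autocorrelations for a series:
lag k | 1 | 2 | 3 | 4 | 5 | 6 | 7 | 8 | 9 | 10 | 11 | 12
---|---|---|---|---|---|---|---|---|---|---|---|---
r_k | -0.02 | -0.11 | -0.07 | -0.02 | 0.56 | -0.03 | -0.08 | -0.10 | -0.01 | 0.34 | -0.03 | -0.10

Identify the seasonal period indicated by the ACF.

The largest autocorrelation is r_5 = 0.56, with a weaker echo at lag 10 (0.34); the remaining lags stay at or below -0.01.
The dominant spike at lag 5 indicates a seasonal period of 5.

5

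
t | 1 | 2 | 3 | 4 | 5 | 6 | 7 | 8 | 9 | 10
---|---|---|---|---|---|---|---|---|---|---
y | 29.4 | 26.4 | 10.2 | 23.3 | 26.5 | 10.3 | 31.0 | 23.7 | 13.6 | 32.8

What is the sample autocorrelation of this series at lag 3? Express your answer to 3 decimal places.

0.593

Mean ȳ = (29.4 + 26.4 + 10.2 + 23.3 + 26.5 + 10.3 + 31.0 + 23.7 + 13.6 + 32.8)/10 = 22.7200
Numerator Σ_{t=1}^{7}(y_t−ȳ)(y_{t+3}−ȳ) = 378.5228
Denominator Σ(y_t−ȳ)² = 638.0960
r_3 = 378.5228 / 638.0960 = 0.593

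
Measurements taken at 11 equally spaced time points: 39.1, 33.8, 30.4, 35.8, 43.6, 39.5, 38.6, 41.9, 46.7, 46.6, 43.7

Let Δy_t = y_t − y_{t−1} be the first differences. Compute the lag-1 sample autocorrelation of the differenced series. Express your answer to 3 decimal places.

0.107

First differences Δy: -5.3, -3.4, 5.4, 7.8, -4.1, -0.9, 3.3, 4.8, -0.1, -2.9
Mean of differences = 0.4600
Numerator Σ(Δy_t−Δȳ)(Δy_{t+1}−Δȳ) = 20.0704
Denominator Σ(Δy_t−Δȳ)² = 187.5040
r_1(Δy) = 20.0704 / 187.5040 = 0.107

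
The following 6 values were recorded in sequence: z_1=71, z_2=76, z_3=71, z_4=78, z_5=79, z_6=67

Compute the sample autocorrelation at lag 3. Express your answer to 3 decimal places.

0.168

Mean z̄ = (71 + 76 + 71 + 78 + 79 + 67)/6 = 73.6667
Deviations from mean: -2.6667, 2.3333, -2.6667, 4.3333, 5.3333, -6.6667
Numerator Σ_{t=1}^{3}(z_t−z̄)(z_{t+3}−z̄) = 18.6667
Denominator Σ(z_t−z̄)² = 111.3333
r_3 = 18.6667 / 111.3333 = 0.168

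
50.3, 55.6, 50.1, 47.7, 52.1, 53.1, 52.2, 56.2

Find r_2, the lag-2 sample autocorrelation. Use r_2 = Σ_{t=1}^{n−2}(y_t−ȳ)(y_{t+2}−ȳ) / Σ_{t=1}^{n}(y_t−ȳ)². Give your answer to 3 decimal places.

Mean ȳ = (50.3 + 55.6 + 50.1 + 47.7 + 52.1 + 53.1 + 52.2 + 56.2)/8 = 52.1625
Deviations from mean: -1.8625, 3.4375, -2.0625, -4.4625, -0.0625, 0.9375, 0.0375, 4.0375
Σ(y_t−ȳ)(y_{t+2}−ȳ) = (3.8414) + (-15.3398) + (0.1289) + (-4.1836) + (-0.0023) + (3.7852) = -11.7703
Denominator Σ(y_t−ȳ)² = 56.6388
r_2 = -11.7703 / 56.6388 = -0.208

-0.208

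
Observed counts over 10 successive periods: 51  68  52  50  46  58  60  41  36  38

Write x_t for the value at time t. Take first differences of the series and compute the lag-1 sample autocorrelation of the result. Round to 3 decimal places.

-0.237

First differences Δx: 17, -16, -2, -4, 12, 2, -19, -5, 2
Mean of differences = -1.4444
Numerator Σ(Δx_t−Δx̄)(Δx_{t+1}−Δx̄) = -257.3086
Denominator Σ(Δx_t−Δx̄)² = 1084.2222
r_1(Δx) = -257.3086 / 1084.2222 = -0.237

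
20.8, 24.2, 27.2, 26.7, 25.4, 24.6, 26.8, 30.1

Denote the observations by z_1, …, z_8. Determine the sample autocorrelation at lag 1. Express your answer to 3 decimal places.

0.199

Mean z̄ = (20.8 + 24.2 + 27.2 + 26.7 + 25.4 + 24.6 + 26.8 + 30.1)/8 = 25.7250
Deviations from mean: -4.9250, -1.5250, 1.4750, 0.9750, -0.3250, -1.1250, 1.0750, 4.3750
Σ(z_t−z̄)(z_{t+1}−z̄) = (7.5106) + (-2.2494) + (1.4381) + (-0.3169) + (0.3656) + (-1.2094) + (4.7031) = 10.2419
Denominator Σ(z_t−z̄)² = 51.3750
r_1 = 10.2419 / 51.3750 = 0.199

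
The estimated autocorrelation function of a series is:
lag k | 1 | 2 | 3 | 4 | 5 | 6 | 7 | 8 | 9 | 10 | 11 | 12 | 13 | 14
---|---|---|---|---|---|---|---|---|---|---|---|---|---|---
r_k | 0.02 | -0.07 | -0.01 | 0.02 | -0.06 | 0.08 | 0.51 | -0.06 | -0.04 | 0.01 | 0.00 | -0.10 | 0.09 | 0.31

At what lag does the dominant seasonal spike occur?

The largest autocorrelation is r_7 = 0.51, with a weaker echo at lag 14 (0.31); the remaining lags stay at or below 0.09.
The dominant spike at lag 7 indicates a seasonal period of 7.

7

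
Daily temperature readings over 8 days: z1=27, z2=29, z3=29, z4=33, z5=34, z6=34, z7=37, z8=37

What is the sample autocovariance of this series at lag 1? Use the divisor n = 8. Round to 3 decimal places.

Mean z̄ = (27 + 29 + 29 + 33 + 34 + 34 + 37 + 37)/8 = 32.5000
Deviations: -5.5000, -3.5000, -3.5000, 0.5000, 1.5000, 1.5000, 4.5000, 4.5000
Σ_{t=1}^{7}(z_t−z̄)(z_{t+1}−z̄) = 59.7500
γ_1 = 59.7500 / 8 = 7.469

7.469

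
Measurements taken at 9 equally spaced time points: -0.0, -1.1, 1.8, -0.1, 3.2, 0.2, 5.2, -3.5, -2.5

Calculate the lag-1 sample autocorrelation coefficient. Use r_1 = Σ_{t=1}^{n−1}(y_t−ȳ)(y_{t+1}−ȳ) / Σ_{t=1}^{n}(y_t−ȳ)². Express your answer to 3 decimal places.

-0.210

Mean ȳ = (-0.0 − 1.1 + 1.8 − 0.1 + 3.2 + 0.2 + 5.2 − 3.5 − 2.5)/9 = 0.3556
Numerator Σ_{t=1}^{8}(y_t−ȳ)(y_{t+1}−ȳ) = -12.4031
Denominator Σ(y_t−ȳ)² = 59.1422
r_1 = -12.4031 / 59.1422 = -0.210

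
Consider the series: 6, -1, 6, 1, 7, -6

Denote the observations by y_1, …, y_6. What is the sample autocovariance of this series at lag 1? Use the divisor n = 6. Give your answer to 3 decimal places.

Mean ȳ = (6 − 1 + 6 + 1 + 7 − 6)/6 = 2.1667
Σ_{t=1}^{5}(y_t−ȳ)(y_{t+1}−ȳ) = -73.8611
γ_1 = -73.8611 / 6 = -12.310

-12.310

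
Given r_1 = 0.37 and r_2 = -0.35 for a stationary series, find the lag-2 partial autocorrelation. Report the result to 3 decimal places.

-0.564

φ_{22} = (r_2 − r_1²) / (1 − r_1²)
r_1² = (0.37)² = 0.1369
Numerator = -0.35 − 0.1369 = -0.4869; denominator = 1 − 0.1369 = 0.8631
φ_{22} = -0.4869 / 0.8631 = -0.564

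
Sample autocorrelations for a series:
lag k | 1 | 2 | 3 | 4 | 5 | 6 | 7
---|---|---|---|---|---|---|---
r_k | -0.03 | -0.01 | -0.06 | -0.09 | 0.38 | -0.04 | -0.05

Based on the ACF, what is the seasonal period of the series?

The largest autocorrelation is r_5 = 0.38; the remaining lags stay at or below -0.01.
The dominant spike at lag 5 indicates a seasonal period of 5.

5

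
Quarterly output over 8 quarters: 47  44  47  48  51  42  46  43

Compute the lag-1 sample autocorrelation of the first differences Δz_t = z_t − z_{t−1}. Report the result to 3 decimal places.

-0.586

First differences Δz: -3, 3, 1, 3, -9, 4, -3
Mean of differences = -0.5714
Numerator Σ(Δz_t−Δz̄)(Δz_{t+1}−Δz̄) = -77.1837
Denominator Σ(Δz_t−Δz̄)² = 131.7143
r_1(Δz) = -77.1837 / 131.7143 = -0.586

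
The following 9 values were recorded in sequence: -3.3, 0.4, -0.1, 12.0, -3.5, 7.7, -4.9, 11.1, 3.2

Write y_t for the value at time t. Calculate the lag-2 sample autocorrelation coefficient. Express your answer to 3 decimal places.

Mean ȳ = (-3.3 + 0.4 − 0.1 + 12.0 − 3.5 + 7.7 − 4.9 + 11.1 + 3.2)/9 = 2.5111
Σ(y_t−ȳ)(y_{t+2}−ȳ) = (15.1735) + (-20.0321) + (15.6957) + (49.2368) + (44.5490) + (44.5668) + (-5.1054) = 144.0842
Denominator Σ(y_t−ȳ)² = 327.3089
r_2 = 144.0842 / 327.3089 = 0.440

0.440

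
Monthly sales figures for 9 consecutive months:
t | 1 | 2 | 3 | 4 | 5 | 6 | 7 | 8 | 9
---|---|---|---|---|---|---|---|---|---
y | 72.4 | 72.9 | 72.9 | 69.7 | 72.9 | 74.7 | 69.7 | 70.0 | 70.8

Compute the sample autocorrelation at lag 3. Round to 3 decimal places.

0.106

Mean ȳ = (72.4 + 72.9 + 72.9 + 69.7 + 72.9 + 74.7 + 69.7 + 70.0 + 70.8)/9 = 71.7778
Σ(y_t−ȳ)(y_{t+3}−ȳ) = (-1.2928) + (1.2594) + (3.2794) + (4.3172) + (-1.9951) + (-2.8573) = 2.7107
Denominator Σ(y_t−ȳ)² = 25.4556
r_3 = 2.7107 / 25.4556 = 0.106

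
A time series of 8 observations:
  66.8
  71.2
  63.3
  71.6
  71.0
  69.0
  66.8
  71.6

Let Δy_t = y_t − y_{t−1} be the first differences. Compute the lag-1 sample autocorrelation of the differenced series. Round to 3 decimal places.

First differences Δy: 4.4, -7.9, 8.3, -0.6, -2.0, -2.2, 4.8
Mean of differences = 0.6857
Numerator Σ(Δy_t−Δȳ)(Δy_{t+1}−Δȳ) = -107.7231
Denominator Σ(Δy_t−Δȳ)² = 179.6086
r_1(Δy) = -107.7231 / 179.6086 = -0.600

-0.600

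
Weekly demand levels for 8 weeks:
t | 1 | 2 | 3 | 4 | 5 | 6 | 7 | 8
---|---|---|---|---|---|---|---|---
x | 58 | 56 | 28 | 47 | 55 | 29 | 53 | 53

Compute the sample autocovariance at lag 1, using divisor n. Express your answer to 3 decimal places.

Mean x̄ = (58 + 56 + 28 + 47 + 55 + 29 + 53 + 53)/8 = 47.3750
Deviations: 10.6250, 8.6250, -19.3750, -0.3750, 7.6250, -18.3750, 5.6250, 5.6250
Σ_{t=1}^{7}(x_t−x̄)(x_{t+1}−x̄) = -282.8906
γ_1 = -282.8906 / 8 = -35.361

-35.361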